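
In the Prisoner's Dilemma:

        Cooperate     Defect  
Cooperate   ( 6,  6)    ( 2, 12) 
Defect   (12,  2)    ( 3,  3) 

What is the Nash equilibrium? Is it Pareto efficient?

(Defect, Defect) is NE; not Pareto efficient

Work:
Defect dominates Cooperate for both players:
If P2 cooperates: Defect (12) > Cooperate (6)
If P2 defects: Defect (3) > Cooperate (2)
NE: (Defect, Defect) with payoff (3, 3)
But (Cooperate, Cooperate) = (6, 6) Pareto dominates (3, 3)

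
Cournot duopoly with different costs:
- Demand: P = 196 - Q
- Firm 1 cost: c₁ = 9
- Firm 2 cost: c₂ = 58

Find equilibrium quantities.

q₁* = 78.67, q₂* = 29.67

Work:
Reaction: q₁ = (196 - 9 - q₂)/2
Reaction: q₂ = (196 - 58 - q₁)/2
Solve simultaneously:
q₁* = (196 - 2×9 + 58)/3 = 78.67
q₂* = (196 - 2×58 + 9)/3 = 29.67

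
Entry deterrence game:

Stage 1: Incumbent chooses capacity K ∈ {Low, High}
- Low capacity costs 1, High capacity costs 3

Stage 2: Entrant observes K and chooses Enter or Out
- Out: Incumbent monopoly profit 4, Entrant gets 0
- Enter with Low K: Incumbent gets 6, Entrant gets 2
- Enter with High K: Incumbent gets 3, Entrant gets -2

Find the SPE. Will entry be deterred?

SPE: (Low, Enter|Low, Out|High); Entry not deterred. Incumbent net profit = 5, Entrant gets 2

Work:
After Low K: Entrant enters (2 > 0)
After High K: Entrant stays out (-2 < 0)
Incumbent: Low → 6−1=5, High → 4−3=1
Incumbent chooses Low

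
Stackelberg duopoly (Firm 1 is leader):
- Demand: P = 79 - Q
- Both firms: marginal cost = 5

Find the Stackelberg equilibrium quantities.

q₁* (leader) = 37.0, q₂* (follower) = 18.5

Work:
Follower's reaction: q₂ = (a - c - q₁)/2
Leader substitutes: π₁ = q₁·(a - q₁ - (a-c-q₁)/2 - c)
FOC: q₁* = (79 - 5)/2 = 37.00
Then: q₂* = (79 - 5 - 37.0)/2 = 18.50
Leader has first-mover advantage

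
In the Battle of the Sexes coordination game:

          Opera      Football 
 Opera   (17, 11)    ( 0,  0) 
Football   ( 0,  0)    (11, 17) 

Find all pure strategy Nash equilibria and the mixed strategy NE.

Pure NE: (Opera, Opera) and (Football, Football); Mixed NE: p = 0.6071, q = 0.3929

Work:
Check pure NE:
(Opera, Opera): (17, 11) - no unilateral deviation beneficial
(Football, Football): (11, 17) - no unilateral deviation beneficial
Mixed NE: P1 plays Opera with p = 0.6071, P2 plays Opera with q = 0.3929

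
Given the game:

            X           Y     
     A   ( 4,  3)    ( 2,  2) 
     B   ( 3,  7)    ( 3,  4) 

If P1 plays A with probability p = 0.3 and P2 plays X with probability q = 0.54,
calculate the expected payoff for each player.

E[P1] = 3.024, E[P2] = 4.696

Work:
E[P1] = p·q·π₁(A,X) + p·(1-q)·π₁(A,Y) + (1-p)·q·π₁(B,X) + (1-p)·(1-q)·π₁(B,Y)
= 0.3·0.54·4 + 0.3·0.46·2 + 0.7·0.54·3 + 0.7·0.46·3
= 3.024

E[P2] = 4.696 (similar calculation)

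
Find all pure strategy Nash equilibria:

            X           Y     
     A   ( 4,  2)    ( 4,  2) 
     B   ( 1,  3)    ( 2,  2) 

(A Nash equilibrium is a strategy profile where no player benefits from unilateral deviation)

Nash equilibrium: (A, X), (A, Y)

Work:
Best responses:
  P1 vs X: payoffs [4, 1] → best response A (payoff 4)
  P1 vs Y: payoffs [4, 2] → best response A (payoff 4)
  P2 vs A: payoffs [2, 2] → best response X/Y (payoff 2)
  P2 vs B: payoffs [3, 2] → best response X (payoff 3)
Mutual best responses: (A,X), (A,Y) → Nash equilibria.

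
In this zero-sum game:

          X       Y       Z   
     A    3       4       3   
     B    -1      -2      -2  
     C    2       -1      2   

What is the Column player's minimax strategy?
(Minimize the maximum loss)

Column should play X or Z (all achieve the minimum), value = 3

Work:
Column player minimizes Row's maximum payoff:
Column X: max payoff to Row = 3
Column Y: max payoff to Row = 4
Column Z: max payoff to Row = 3
Minimum is 3, achieved by columns X, Z (tied).
Each of X or Z is a minimax strategy.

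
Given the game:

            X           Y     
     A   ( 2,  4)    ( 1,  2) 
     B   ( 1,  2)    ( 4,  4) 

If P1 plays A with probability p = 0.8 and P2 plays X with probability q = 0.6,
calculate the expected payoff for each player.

E[P1] = 1.72, E[P2] = 3.12

Work:
E[P1] = p·q·π₁(A,X) + p·(1-q)·π₁(A,Y) + (1-p)·q·π₁(B,X) + (1-p)·(1-q)·π₁(B,Y)
= 0.8·0.6·2 + 0.8·0.4·1 + 0.2·0.6·1 + 0.2·0.4·4
= 1.72

E[P2] = 3.12 (similar calculation)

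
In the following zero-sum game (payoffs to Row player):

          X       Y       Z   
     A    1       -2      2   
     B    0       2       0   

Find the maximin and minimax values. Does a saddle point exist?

Maximin = 0, Minimax = 1, Saddle: False

Work:
Row minimums: [-2, 0] → maximin = 0
Column maximums: [1, 2, 2] → minimax = 1
No saddle point (maximin ≠ minimax). Mixed strategy needed.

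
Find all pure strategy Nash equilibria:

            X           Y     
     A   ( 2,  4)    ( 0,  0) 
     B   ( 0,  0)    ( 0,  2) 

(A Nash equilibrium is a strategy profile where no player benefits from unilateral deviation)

Nash equilibrium: (A, X), (B, Y)

Work:
Best responses:
  P1 vs X: payoffs [2, 0] → best response A (payoff 2)
  P1 vs Y: payoffs [0, 0] → best response A/B (payoff 0)
  P2 vs A: payoffs [4, 0] → best response X (payoff 4)
  P2 vs B: payoffs [0, 2] → best response Y (payoff 2)
Mutual best responses: (A,X), (B,Y) → Nash equilibria.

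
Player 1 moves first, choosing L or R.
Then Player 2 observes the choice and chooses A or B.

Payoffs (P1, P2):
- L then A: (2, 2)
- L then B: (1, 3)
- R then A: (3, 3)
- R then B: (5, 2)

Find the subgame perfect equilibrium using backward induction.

P1 plays R, P2 plays B after L and A after R; Payoff (3, 3)

Work:
Backward induction:
After L: P2 chooses B → P1 gets 1
After R: P2 chooses A → P1 gets 3
P1 chooses R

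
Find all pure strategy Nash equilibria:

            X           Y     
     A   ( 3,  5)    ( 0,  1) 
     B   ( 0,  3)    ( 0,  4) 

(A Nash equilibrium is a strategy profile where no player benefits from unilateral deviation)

Nash equilibrium: (A, X), (B, Y)

Work:
Best responses:
  P1 vs X: payoffs [3, 0] → best response A (payoff 3)
  P1 vs Y: payoffs [0, 0] → best response A/B (payoff 0)
  P2 vs A: payoffs [5, 1] → best response X (payoff 5)
  P2 vs B: payoffs [3, 4] → best response Y (payoff 4)
Mutual best responses: (A,X), (B,Y) → Nash equilibria.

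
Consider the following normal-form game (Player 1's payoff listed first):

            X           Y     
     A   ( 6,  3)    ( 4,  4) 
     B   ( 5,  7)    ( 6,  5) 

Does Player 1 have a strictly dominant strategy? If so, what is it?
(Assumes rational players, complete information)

No strictly dominant strategy exists for Player 1

Work:
A strategy strictly dominates another if it gives a strictly higher payoff against every opponent action. Compare each pair of P1's strategies column-by-column:
  A vs B: [6 vs 5, 4 vs 6] → A does not strictly dominate B (column Y: 4 ≤ 6)
  B vs A: [5 vs 6, 6 vs 4] → B does not strictly dominate A (column X: 5 ≤ 6)
No single strategy strictly dominates all others → no strictly dominant strategy.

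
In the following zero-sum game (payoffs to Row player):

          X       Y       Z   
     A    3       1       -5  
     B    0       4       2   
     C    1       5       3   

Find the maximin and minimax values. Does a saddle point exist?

Maximin = 1, Minimax = 3, Saddle: False

Work:
Row minimums: [-5, 0, 1] → maximin = 1
Column maximums: [3, 5, 3] → minimax = 3
No saddle point (maximin ≠ minimax). Mixed strategy needed.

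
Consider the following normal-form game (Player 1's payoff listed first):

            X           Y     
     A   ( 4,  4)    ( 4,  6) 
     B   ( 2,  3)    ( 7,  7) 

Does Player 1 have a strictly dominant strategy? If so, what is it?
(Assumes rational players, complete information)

No strictly dominant strategy exists for Player 1

Work:
A strategy strictly dominates another if it gives a strictly higher payoff against every opponent action. Compare each pair of P1's strategies column-by-column:
  A vs B: [4 vs 2, 4 vs 7] → A does not strictly dominate B (column Y: 4 ≤ 7)
  B vs A: [2 vs 4, 7 vs 4] → B does not strictly dominate A (column X: 2 ≤ 4)
No single strategy strictly dominates all others → no strictly dominant strategy.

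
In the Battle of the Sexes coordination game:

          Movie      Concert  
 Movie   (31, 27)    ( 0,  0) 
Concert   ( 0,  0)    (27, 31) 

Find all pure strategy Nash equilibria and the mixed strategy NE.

Pure NE: (Movie, Movie) and (Concert, Concert); Mixed NE: p = 0.5345, q = 0.4655

Work:
Check pure NE:
(Movie, Movie): (31, 27) - no unilateral deviation beneficial
(Concert, Concert): (27, 31) - no unilateral deviation beneficial
Mixed NE: P1 plays Movie with p = 0.5345, P2 plays Movie with q = 0.4655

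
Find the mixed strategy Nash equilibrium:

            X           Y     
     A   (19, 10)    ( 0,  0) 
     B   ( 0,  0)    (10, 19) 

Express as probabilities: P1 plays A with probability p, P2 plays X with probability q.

p = 0.6552, q = 0.3448

Work:
Find probabilities that make opponent indifferent:
P2 chooses q to make P1 indifferent between A and B
P1 chooses p to make P2 indifferent between X and Y
Mixed NE: P1 plays (A: 0.6552, B: 0.3448), P2 plays (X: 0.3448, Y: 0.6552)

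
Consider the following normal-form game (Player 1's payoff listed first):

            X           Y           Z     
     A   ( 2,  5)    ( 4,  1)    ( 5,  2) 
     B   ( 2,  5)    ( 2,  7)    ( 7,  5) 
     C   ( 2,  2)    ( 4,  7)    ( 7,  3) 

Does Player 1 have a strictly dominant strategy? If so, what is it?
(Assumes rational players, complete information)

No strictly dominant strategy exists for Player 1

Work:
A strategy strictly dominates another if it gives a strictly higher payoff against every opponent action. Compare each pair of P1's strategies column-by-column:
  A vs B: [2 vs 2, 4 vs 2, 5 vs 7] → A does not strictly dominate B (column X: 2 ≤ 2)
  A vs C: [2 vs 2, 4 vs 4, 5 vs 7] → A does not strictly dominate C (column X: 2 ≤ 2)
  B vs A: [2 vs 2, 2 vs 4, 7 vs 5] → B does not strictly dominate A (column X: 2 ≤ 2)
  B vs C: [2 vs 2, 2 vs 4, 7 vs 7] → B does not strictly dominate C (column X: 2 ≤ 2)
  C vs A: [2 vs 2, 4 vs 4, 7 vs 5] → C does not strictly dominate A (column X: 2 ≤ 2)
  C vs B: [2 vs 2, 4 vs 2, 7 vs 7] → C does not strictly dominate B (column X: 2 ≤ 2)
No single strategy strictly dominates all others → no strictly dominant strategy.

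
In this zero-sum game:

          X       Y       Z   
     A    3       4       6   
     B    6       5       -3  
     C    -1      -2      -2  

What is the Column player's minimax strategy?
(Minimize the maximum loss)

Column should play Y, value = 5

Work:
Column player minimizes Row's maximum payoff:
Column X: max payoff to Row = 6
Column Y: max payoff to Row = 5
Column Z: max payoff to Row = 6
Minimum is 5, achieved by column Y.
Minimax strategy: Y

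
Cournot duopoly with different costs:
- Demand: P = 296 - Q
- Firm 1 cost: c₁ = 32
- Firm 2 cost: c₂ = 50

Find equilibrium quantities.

q₁* = 94.0, q₂* = 76.0

Work:
Reaction: q₁ = (296 - 32 - q₂)/2
Reaction: q₂ = (296 - 50 - q₁)/2
Solve simultaneously:
q₁* = (296 - 2×32 + 50)/3 = 94.0
q₂* = (296 - 2×50 + 32)/3 = 76.0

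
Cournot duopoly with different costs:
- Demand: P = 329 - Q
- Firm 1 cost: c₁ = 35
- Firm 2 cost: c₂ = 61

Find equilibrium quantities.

q₁* = 106.67, q₂* = 80.67

Work:
Reaction: q₁ = (329 - 35 - q₂)/2
Reaction: q₂ = (329 - 61 - q₁)/2
Solve simultaneously:
q₁* = (329 - 2×35 + 61)/3 = 106.67
q₂* = (329 - 2×61 + 35)/3 = 80.67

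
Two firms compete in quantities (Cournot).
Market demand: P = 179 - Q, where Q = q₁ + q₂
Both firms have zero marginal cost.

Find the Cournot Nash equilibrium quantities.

q₁* = q₂* = 59.67; P* = 59.67

Work:
Profit: π_i = P·q_i = (a - q_i - q_j)·q_i
FOC: ∂π_i/∂q_i = a - 2q_i - q_j = 0
Reaction function: q_i = (179 - q_j)/2
Symmetry: q* = 179/3 = 59.67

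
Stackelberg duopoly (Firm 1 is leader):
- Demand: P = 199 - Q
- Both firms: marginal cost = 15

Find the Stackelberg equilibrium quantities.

q₁* (leader) = 92.0, q₂* (follower) = 46.0

Work:
Follower's reaction: q₂ = (a - c - q₁)/2
Leader substitutes: π₁ = q₁·(a - q₁ - (a-c-q₁)/2 - c)
FOC: q₁* = (199 - 15)/2 = 92.00
Then: q₂* = (199 - 15 - 92.0)/2 = 46.00
Leader has first-mover advantage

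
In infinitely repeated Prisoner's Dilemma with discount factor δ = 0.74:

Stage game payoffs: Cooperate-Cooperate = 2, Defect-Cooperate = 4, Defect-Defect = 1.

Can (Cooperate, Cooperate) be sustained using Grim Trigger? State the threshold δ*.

δ* = 0.6667; since δ = 0.74 ≥ 0.6667, cooperation can be sustained

Work:
For Grim Trigger:
Cooperate forever: 2/(1-δ)
Defect then punished: 4 + 1·δ/(1-δ)
Need: 2/(1-δ) ≥ 4 + 1·δ/(1-δ)
Solving: δ ≥ (T-R)/(T-P) = (4-2)/(4-1) = 0.6667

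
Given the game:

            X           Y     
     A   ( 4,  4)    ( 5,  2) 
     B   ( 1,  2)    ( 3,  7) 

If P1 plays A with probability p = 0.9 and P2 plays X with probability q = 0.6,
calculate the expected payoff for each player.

E[P1] = 4.14, E[P2] = 3.28

Work:
E[P1] = p·q·π₁(A,X) + p·(1-q)·π₁(A,Y) + (1-p)·q·π₁(B,X) + (1-p)·(1-q)·π₁(B,Y)
= 0.9·0.6·4 + 0.9·0.4·5 + 0.1·0.6·1 + 0.1·0.4·3
= 4.14

E[P2] = 3.28 (similar calculation)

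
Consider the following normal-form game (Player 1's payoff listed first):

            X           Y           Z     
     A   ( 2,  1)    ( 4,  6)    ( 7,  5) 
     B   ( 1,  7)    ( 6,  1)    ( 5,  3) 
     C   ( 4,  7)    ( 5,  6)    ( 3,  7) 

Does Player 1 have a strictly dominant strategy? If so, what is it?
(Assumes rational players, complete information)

No strictly dominant strategy exists for Player 1

Work:
A strategy strictly dominates another if it gives a strictly higher payoff against every opponent action. Compare each pair of P1's strategies column-by-column:
  A vs B: [2 vs 1, 4 vs 6, 7 vs 5] → A does not strictly dominate B (column Y: 4 ≤ 6)
  A vs C: [2 vs 4, 4 vs 5, 7 vs 3] → A does not strictly dominate C (column X: 2 ≤ 4)
  B vs A: [1 vs 2, 6 vs 4, 5 vs 7] → B does not strictly dominate A (column X: 1 ≤ 2)
  B vs C: [1 vs 4, 6 vs 5, 5 vs 3] → B does not strictly dominate C (column X: 1 ≤ 4)
  C vs A: [4 vs 2, 5 vs 4, 3 vs 7] → C does not strictly dominate A (column Z: 3 ≤ 7)
  C vs B: [4 vs 1, 5 vs 6, 3 vs 5] → C does not strictly dominate B (column Y: 5 ≤ 6)
No single strategy strictly dominates all others → no strictly dominant strategy.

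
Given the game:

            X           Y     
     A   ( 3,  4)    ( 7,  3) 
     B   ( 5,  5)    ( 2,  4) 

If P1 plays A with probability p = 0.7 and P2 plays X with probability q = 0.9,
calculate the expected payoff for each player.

E[P1] = 3.79, E[P2] = 4.2

Work:
E[P1] = p·q·π₁(A,X) + p·(1-q)·π₁(A,Y) + (1-p)·q·π₁(B,X) + (1-p)·(1-q)·π₁(B,Y)
= 0.7·0.9·3 + 0.7·0.1·7 + 0.3·0.9·5 + 0.3·0.1·2
= 3.79

E[P2] = 4.2 (similar calculation)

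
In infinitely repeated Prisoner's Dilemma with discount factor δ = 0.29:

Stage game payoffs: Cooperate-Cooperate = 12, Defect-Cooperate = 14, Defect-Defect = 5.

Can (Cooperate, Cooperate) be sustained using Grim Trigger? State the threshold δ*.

δ* = 0.2222; since δ = 0.29 ≥ 0.2222, cooperation can be sustained

Work:
For Grim Trigger:
Cooperate forever: 12/(1-δ)
Defect then punished: 14 + 5·δ/(1-δ)
Need: 12/(1-δ) ≥ 14 + 5·δ/(1-δ)
Solving: δ ≥ (T-R)/(T-P) = (14-12)/(14-5) = 0.2222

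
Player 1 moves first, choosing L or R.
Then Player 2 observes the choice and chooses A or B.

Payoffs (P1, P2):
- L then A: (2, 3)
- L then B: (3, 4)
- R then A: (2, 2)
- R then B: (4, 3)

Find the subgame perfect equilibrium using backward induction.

P1 plays R, P2 plays B after L and B after R; Payoff (4, 3)

Work:
Backward induction:
After L: P2 chooses B → P1 gets 3
After R: P2 chooses B → P1 gets 4
P1 chooses R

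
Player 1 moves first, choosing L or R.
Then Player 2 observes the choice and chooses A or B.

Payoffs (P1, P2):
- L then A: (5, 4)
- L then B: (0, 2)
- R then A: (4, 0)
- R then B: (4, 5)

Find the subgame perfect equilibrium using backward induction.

P1 plays L, P2 plays A after L and B after R; Payoff (5, 4)

Work:
Backward induction:
After L: P2 chooses A → P1 gets 5
After R: P2 chooses B → P1 gets 4
P1 chooses L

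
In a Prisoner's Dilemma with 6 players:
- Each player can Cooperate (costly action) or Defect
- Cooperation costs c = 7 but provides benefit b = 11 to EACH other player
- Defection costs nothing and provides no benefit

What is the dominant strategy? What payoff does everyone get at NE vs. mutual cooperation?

Dominant: Defect; NE payoff = 0; Coop payoff = 48

Work:
Defect dominates (saves cost c = 7, benefit to others is external)
NE: All defect → everyone gets 0
If all cooperate: each receives (5)×11 - 7 = 48
Social dilemma: 48 > 0 but NE gives 0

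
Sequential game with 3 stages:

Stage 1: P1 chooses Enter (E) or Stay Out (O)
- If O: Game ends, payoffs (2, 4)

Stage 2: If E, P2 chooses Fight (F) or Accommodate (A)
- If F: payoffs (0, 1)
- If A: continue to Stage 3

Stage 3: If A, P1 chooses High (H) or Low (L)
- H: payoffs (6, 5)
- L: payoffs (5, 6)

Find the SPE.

SPE: (E, A, H); Outcome (6, 5)

Work:
Stage 3: P1 chooses H (6 vs 5)
Stage 2: P2: F->1, A->5 (anticipating H). Choose A
Stage 1: P1: O->2, E->6 (anticipating A, H). Choose E
SPE path: E -> A -> H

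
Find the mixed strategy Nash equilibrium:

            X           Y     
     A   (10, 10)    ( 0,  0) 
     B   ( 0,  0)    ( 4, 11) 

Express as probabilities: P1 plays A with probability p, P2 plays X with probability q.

p = 0.5238, q = 0.2857

Work:
Find probabilities that make opponent indifferent:
P2 chooses q to make P1 indifferent between A and B
P1 chooses p to make P2 indifferent between X and Y
Mixed NE: P1 plays (A: 0.5238, B: 0.4762), P2 plays (X: 0.2857, Y: 0.7143)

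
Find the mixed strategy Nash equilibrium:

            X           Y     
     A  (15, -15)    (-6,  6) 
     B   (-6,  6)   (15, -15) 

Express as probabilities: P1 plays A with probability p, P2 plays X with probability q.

p = 0.5, q = 0.5

Work:
Find probabilities that make opponent indifferent:
P2 chooses q to make P1 indifferent between A and B
P1 chooses p to make P2 indifferent between X and Y
Mixed NE: P1 plays (A: 0.5, B: 0.5), P2 plays (X: 0.5, Y: 0.5)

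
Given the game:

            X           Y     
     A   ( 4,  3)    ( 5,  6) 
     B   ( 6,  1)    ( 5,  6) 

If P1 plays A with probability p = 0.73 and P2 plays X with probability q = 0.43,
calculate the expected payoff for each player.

E[P1] = 4.8022, E[P2] = 4.4778

Work:
E[P1] = p·q·π₁(A,X) + p·(1-q)·π₁(A,Y) + (1-p)·q·π₁(B,X) + (1-p)·(1-q)·π₁(B,Y)
= 0.73·0.43·4 + 0.73·0.57·5 + 0.27·0.43·6 + 0.27·0.57·5
= 4.8022

E[P2] = 4.4778 (similar calculation)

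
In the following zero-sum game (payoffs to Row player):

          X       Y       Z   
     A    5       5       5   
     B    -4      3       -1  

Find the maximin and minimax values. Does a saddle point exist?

Maximin = 5, Minimax = 5, Saddle: True

Work:
Row minimums: [5, -4] → maximin = 5
Column maximums: [5, 5, 5] → minimax = 5
Saddle point exists! Game value = 5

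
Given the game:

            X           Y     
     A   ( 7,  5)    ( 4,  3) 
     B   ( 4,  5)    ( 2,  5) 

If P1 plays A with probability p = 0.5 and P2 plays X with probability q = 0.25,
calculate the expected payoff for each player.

E[P1] = 3.625, E[P2] = 4.25

Work:
E[P1] = p·q·π₁(A,X) + p·(1-q)·π₁(A,Y) + (1-p)·q·π₁(B,X) + (1-p)·(1-q)·π₁(B,Y)
= 0.5·0.25·7 + 0.5·0.75·4 + 0.5·0.25·4 + 0.5·0.75·2
= 3.625

E[P2] = 4.25 (similar calculation)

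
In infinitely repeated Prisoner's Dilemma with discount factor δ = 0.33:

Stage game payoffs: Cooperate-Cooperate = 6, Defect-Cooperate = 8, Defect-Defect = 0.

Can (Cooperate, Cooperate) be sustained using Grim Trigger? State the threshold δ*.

δ* = 0.25; since δ = 0.33 ≥ 0.25, cooperation can be sustained

Work:
For Grim Trigger:
Cooperate forever: 6/(1-δ)
Defect then punished: 8 + 0·δ/(1-δ)
Need: 6/(1-δ) ≥ 8 + 0·δ/(1-δ)
Solving: δ ≥ (T-R)/(T-P) = (8-6)/(8-0) = 0.25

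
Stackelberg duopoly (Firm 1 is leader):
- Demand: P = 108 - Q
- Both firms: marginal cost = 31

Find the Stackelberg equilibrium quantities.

q₁* (leader) = 38.5, q₂* (follower) = 19.25

Work:
Follower's reaction: q₂ = (a - c - q₁)/2
Leader substitutes: π₁ = q₁·(a - q₁ - (a-c-q₁)/2 - c)
FOC: q₁* = (108 - 31)/2 = 38.50
Then: q₂* = (108 - 31 - 38.5)/2 = 19.25
Leader has first-mover advantage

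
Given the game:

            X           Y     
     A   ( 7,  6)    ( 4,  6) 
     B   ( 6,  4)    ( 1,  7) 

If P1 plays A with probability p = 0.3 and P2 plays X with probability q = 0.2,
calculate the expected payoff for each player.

E[P1] = 2.78, E[P2] = 6.28

Work:
E[P1] = p·q·π₁(A,X) + p·(1-q)·π₁(A,Y) + (1-p)·q·π₁(B,X) + (1-p)·(1-q)·π₁(B,Y)
= 0.3·0.2·7 + 0.3·0.8·4 + 0.7·0.2·6 + 0.7·0.8·1
= 2.78

E[P2] = 6.28 (similar calculation)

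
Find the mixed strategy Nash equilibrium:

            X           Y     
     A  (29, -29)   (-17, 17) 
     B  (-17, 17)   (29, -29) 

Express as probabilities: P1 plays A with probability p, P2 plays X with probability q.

p = 0.5, q = 0.5

Work:
Find probabilities that make opponent indifferent:
P2 chooses q to make P1 indifferent between A and B
P1 chooses p to make P2 indifferent between X and Y
Mixed NE: P1 plays (A: 0.5, B: 0.5), P2 plays (X: 0.5, Y: 0.5)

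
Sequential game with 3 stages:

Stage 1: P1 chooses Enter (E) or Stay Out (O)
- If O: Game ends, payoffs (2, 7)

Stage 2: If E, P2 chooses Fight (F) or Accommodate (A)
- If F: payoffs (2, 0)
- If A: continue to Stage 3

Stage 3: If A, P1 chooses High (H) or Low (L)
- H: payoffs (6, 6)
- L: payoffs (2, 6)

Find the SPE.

SPE: (E, A, H); Outcome (6, 6)

Work:
Stage 3: P1 chooses H (6 vs 2)
Stage 2: P2: F->0, A->6 (anticipating H). Choose A
Stage 1: P1: O->2, E->6 (anticipating A, H). Choose E
SPE path: E -> A -> H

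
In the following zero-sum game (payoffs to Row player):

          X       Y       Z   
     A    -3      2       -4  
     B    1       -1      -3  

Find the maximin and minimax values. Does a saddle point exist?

Maximin = -3, Minimax = -3, Saddle: True

Work:
Row minimums: [-4, -3] → maximin = -3
Column maximums: [1, 2, -3] → minimax = -3
Saddle point exists! Game value = -3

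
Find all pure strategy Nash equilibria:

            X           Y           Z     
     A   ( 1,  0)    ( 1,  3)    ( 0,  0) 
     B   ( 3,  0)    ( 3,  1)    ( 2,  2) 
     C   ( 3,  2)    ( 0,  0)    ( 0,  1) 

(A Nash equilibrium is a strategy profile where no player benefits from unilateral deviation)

Nash equilibrium: (B, Z), (C, X)

Work:
Best responses:
  P1 vs X: payoffs [1, 3, 3] → best response B/C (payoff 3)
  P1 vs Y: payoffs [1, 3, 0] → best response B (payoff 3)
  P1 vs Z: payoffs [0, 2, 0] → best response B (payoff 2)
  P2 vs A: payoffs [0, 3, 0] → best response Y (payoff 3)
  P2 vs B: payoffs [0, 1, 2] → best response Z (payoff 2)
  P2 vs C: payoffs [2, 0, 1] → best response X (payoff 2)
Mutual best responses: (B,Z), (C,X) → Nash equilibria.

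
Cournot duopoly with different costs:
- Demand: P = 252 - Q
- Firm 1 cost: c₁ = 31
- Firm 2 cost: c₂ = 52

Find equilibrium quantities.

q₁* = 80.67, q₂* = 59.67

Work:
Reaction: q₁ = (252 - 31 - q₂)/2
Reaction: q₂ = (252 - 52 - q₁)/2
Solve simultaneously:
q₁* = (252 - 2×31 + 52)/3 = 80.67
q₂* = (252 - 2×52 + 31)/3 = 59.67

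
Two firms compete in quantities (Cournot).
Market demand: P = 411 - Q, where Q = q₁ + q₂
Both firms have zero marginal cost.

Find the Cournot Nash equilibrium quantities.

q₁* = q₂* = 137.0; P* = 137.0

Work:
Profit: π_i = P·q_i = (a - q_i - q_j)·q_i
FOC: ∂π_i/∂q_i = a - 2q_i - q_j = 0
Reaction function: q_i = (411 - q_j)/2
Symmetry: q* = 411/3 = 137.0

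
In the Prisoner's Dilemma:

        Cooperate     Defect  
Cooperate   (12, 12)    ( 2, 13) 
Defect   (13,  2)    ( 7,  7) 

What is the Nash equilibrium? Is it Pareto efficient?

(Defect, Defect) is NE; not Pareto efficient

Work:
Defect dominates Cooperate for both players:
If P2 cooperates: Defect (13) > Cooperate (12)
If P2 defects: Defect (7) > Cooperate (2)
NE: (Defect, Defect) with payoff (7, 7)
But (Cooperate, Cooperate) = (12, 12) Pareto dominates (7, 7)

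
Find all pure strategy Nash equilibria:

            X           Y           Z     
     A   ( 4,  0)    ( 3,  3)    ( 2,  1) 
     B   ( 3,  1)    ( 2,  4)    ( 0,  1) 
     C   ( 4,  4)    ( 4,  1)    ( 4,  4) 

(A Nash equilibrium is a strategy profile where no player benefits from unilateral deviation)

Nash equilibrium: (C, X), (C, Z)

Work:
Best responses:
  P1 vs X: payoffs [4, 3, 4] → best response A/C (payoff 4)
  P1 vs Y: payoffs [3, 2, 4] → best response C (payoff 4)
  P1 vs Z: payoffs [2, 0, 4] → best response C (payoff 4)
  P2 vs A: payoffs [0, 3, 1] → best response Y (payoff 3)
  P2 vs B: payoffs [1, 4, 1] → best response Y (payoff 4)
  P2 vs C: payoffs [4, 1, 4] → best response X/Z (payoff 4)
Mutual best responses: (C,X), (C,Z) → Nash equilibria.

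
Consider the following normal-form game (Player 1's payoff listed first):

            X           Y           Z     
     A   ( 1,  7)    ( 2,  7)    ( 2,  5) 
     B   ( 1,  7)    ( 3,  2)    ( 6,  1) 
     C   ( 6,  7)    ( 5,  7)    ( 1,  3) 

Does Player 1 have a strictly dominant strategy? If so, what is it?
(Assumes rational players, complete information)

No strictly dominant strategy exists for Player 1

Work:
A strategy strictly dominates another if it gives a strictly higher payoff against every opponent action. Compare each pair of P1's strategies column-by-column:
  A vs B: [1 vs 1, 2 vs 3, 2 vs 6] → A does not strictly dominate B (column X: 1 ≤ 1)
  A vs C: [1 vs 6, 2 vs 5, 2 vs 1] → A does not strictly dominate C (column X: 1 ≤ 6)
  B vs A: [1 vs 1, 3 vs 2, 6 vs 2] → B does not strictly dominate A (column X: 1 ≤ 1)
  B vs C: [1 vs 6, 3 vs 5, 6 vs 1] → B does not strictly dominate C (column X: 1 ≤ 6)
  C vs A: [6 vs 1, 5 vs 2, 1 vs 2] → C does not strictly dominate A (column Z: 1 ≤ 2)
  C vs B: [6 vs 1, 5 vs 3, 1 vs 6] → C does not strictly dominate B (column Z: 1 ≤ 6)
No single strategy strictly dominates all others → no strictly dominant strategy.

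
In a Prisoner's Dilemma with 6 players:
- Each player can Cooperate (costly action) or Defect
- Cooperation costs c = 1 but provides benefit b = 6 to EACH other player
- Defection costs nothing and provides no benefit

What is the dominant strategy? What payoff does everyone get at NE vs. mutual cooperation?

Dominant: Defect; NE payoff = 0; Coop payoff = 29

Work:
Defect dominates (saves cost c = 1, benefit to others is external)
NE: All defect → everyone gets 0
If all cooperate: each receives (5)×6 - 1 = 29
Social dilemma: 29 > 0 but NE gives 0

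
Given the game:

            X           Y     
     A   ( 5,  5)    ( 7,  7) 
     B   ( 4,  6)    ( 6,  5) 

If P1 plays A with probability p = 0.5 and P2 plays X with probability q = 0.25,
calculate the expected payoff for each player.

E[P1] = 6.0, E[P2] = 5.875

Work:
E[P1] = p·q·π₁(A,X) + p·(1-q)·π₁(A,Y) + (1-p)·q·π₁(B,X) + (1-p)·(1-q)·π₁(B,Y)
= 0.5·0.25·5 + 0.5·0.75·7 + 0.5·0.25·4 + 0.5·0.75·6
= 6.0

E[P2] = 5.875 (similar calculation)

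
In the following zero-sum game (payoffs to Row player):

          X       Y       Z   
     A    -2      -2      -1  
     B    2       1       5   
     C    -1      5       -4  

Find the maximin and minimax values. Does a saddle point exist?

Maximin = 1, Minimax = 2, Saddle: False

Work:
Row minimums: [-2, 1, -4] → maximin = 1
Column maximums: [2, 5, 5] → minimax = 2
No saddle point (maximin ≠ minimax). Mixed strategy needed.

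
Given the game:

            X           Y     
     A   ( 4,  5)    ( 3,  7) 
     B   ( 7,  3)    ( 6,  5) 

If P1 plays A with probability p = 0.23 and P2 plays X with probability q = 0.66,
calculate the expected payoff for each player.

E[P1] = 5.97, E[P2] = 4.14

Work:
E[P1] = p·q·π₁(A,X) + p·(1-q)·π₁(A,Y) + (1-p)·q·π₁(B,X) + (1-p)·(1-q)·π₁(B,Y)
= 0.23·0.66·4 + 0.23·0.34·3 + 0.77·0.66·7 + 0.77·0.34·6
= 5.97

E[P2] = 4.14 (similar calculation)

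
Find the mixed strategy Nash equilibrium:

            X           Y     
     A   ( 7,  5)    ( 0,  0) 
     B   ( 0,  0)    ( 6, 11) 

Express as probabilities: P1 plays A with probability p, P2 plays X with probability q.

p = 0.6875, q = 0.4615

Work:
Find probabilities that make opponent indifferent:
P2 chooses q to make P1 indifferent between A and B
P1 chooses p to make P2 indifferent between X and Y
Mixed NE: P1 plays (A: 0.6875, B: 0.3125), P2 plays (X: 0.4615, Y: 0.5385)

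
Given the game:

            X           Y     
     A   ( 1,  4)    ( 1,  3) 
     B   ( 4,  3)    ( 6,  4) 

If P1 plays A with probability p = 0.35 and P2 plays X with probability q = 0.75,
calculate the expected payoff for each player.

E[P1] = 3.275, E[P2] = 3.425

Work:
E[P1] = p·q·π₁(A,X) + p·(1-q)·π₁(A,Y) + (1-p)·q·π₁(B,X) + (1-p)·(1-q)·π₁(B,Y)
= 0.35·0.75·1 + 0.35·0.25·1 + 0.65·0.75·4 + 0.65·0.25·6
= 3.275

E[P2] = 3.425 (similar calculation)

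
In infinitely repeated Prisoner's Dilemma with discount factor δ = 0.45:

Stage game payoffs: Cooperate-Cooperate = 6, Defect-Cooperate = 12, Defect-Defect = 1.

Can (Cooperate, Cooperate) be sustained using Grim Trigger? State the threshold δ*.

δ* = 0.5455; since δ = 0.45 < 0.5455, cooperation cannot be sustained

Work:
For Grim Trigger:
Cooperate forever: 6/(1-δ)
Defect then punished: 12 + 1·δ/(1-δ)
Need: 6/(1-δ) ≥ 12 + 1·δ/(1-δ)
Solving: δ ≥ (T-R)/(T-P) = (12-6)/(12-1) = 0.5455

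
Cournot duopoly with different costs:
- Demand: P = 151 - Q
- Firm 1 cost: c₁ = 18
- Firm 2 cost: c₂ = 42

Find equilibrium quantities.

q₁* = 52.33, q₂* = 28.33

Work:
Reaction: q₁ = (151 - 18 - q₂)/2
Reaction: q₂ = (151 - 42 - q₁)/2
Solve simultaneously:
q₁* = (151 - 2×18 + 42)/3 = 52.33
q₂* = (151 - 2×42 + 18)/3 = 28.33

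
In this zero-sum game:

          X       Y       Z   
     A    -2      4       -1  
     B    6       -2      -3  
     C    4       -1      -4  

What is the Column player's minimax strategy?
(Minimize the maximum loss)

Column should play Z, value = -1

Work:
Column player minimizes Row's maximum payoff:
Column X: max payoff to Row = 6
Column Y: max payoff to Row = 4
Column Z: max payoff to Row = -1
Minimum is -1, achieved by column Z.
Minimax strategy: Z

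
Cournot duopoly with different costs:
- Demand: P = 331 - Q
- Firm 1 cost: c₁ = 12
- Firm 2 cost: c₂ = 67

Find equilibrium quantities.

q₁* = 124.67, q₂* = 69.67

Work:
Reaction: q₁ = (331 - 12 - q₂)/2
Reaction: q₂ = (331 - 67 - q₁)/2
Solve simultaneously:
q₁* = (331 - 2×12 + 67)/3 = 124.67
q₂* = (331 - 2×67 + 12)/3 = 69.67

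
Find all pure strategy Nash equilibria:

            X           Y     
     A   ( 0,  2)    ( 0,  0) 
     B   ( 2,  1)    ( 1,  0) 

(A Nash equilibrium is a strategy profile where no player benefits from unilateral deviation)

Nash equilibrium: (B, X)

Work:
Best responses:
  P1 vs X: payoffs [0, 2] → best response B (payoff 2)
  P1 vs Y: payoffs [0, 1] → best response B (payoff 1)
  P2 vs A: payoffs [2, 0] → best response X (payoff 2)
  P2 vs B: payoffs [1, 0] → best response X (payoff 1)
Mutual best responses: (B,X) → Nash equilibria.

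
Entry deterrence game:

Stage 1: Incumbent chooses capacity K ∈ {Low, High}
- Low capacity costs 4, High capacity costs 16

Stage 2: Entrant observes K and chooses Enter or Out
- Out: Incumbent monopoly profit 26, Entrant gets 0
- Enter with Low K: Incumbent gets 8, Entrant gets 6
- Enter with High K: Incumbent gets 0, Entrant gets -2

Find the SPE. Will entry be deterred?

SPE: (High, Enter|Low, Out|High); Entry deterred. Incumbent net profit = 10

Work:
After Low K: Entrant enters (6 > 0)
After High K: Entrant stays out (-2 < 0)
Incumbent: Low → 8−4=4, High → 26−16=10
Incumbent chooses High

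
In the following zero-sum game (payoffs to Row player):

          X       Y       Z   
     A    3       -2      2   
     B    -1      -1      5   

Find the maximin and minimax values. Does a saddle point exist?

Maximin = -1, Minimax = -1, Saddle: True

Work:
Row minimums: [-2, -1] → maximin = -1
Column maximums: [3, -1, 5] → minimax = -1
Saddle point exists! Game value = -1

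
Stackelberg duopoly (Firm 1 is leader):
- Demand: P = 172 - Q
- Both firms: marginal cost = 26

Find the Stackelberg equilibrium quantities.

q₁* (leader) = 73.0, q₂* (follower) = 36.5

Work:
Follower's reaction: q₂ = (a - c - q₁)/2
Leader substitutes: π₁ = q₁·(a - q₁ - (a-c-q₁)/2 - c)
FOC: q₁* = (172 - 26)/2 = 73.00
Then: q₂* = (172 - 26 - 73.0)/2 = 36.50
Leader has first-mover advantage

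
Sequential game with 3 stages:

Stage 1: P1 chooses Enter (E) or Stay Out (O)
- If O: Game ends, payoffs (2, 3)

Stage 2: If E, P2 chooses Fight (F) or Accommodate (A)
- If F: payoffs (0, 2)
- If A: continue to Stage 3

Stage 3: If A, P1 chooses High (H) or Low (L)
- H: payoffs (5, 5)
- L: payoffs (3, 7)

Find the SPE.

SPE: (E, A, H); Outcome (5, 5)

Work:
Stage 3: P1 chooses H (5 vs 3)
Stage 2: P2: F->2, A->5 (anticipating H). Choose A
Stage 1: P1: O->2, E->5 (anticipating A, H). Choose E
SPE path: E -> A -> H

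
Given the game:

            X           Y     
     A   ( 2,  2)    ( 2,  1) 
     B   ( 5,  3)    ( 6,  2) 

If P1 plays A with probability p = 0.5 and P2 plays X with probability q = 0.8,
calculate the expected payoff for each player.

E[P1] = 3.6, E[P2] = 2.3

Work:
E[P1] = p·q·π₁(A,X) + p·(1-q)·π₁(A,Y) + (1-p)·q·π₁(B,X) + (1-p)·(1-q)·π₁(B,Y)
= 0.5·0.8·2 + 0.5·0.2·2 + 0.5·0.8·5 + 0.5·0.2·6
= 3.6

E[P2] = 2.3 (similar calculation)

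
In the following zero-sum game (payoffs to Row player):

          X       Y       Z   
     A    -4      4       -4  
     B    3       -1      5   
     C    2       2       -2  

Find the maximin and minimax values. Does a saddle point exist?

Maximin = -1, Minimax = 3, Saddle: False

Work:
Row minimums: [-4, -1, -2] → maximin = -1
Column maximums: [3, 4, 5] → minimax = 3
No saddle point (maximin ≠ minimax). Mixed strategy needed.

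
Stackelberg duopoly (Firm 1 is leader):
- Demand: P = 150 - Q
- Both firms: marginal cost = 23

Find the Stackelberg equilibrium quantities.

q₁* (leader) = 63.5, q₂* (follower) = 31.75

Work:
Follower's reaction: q₂ = (a - c - q₁)/2
Leader substitutes: π₁ = q₁·(a - q₁ - (a-c-q₁)/2 - c)
FOC: q₁* = (150 - 23)/2 = 63.50
Then: q₂* = (150 - 23 - 63.5)/2 = 31.75
Leader has first-mover advantage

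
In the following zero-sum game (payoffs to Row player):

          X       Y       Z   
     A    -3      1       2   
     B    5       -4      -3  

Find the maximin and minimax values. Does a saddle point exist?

Maximin = -3, Minimax = 1, Saddle: False

Work:
Row minimums: [-3, -4] → maximin = -3
Column maximums: [5, 1, 2] → minimax = 1
No saddle point (maximin ≠ minimax). Mixed strategy needed.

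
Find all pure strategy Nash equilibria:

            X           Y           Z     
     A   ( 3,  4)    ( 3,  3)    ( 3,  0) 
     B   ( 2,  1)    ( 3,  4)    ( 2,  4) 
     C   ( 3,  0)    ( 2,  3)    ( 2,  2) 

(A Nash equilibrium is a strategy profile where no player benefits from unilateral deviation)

Nash equilibrium: (A, X), (B, Y)

Work:
Best responses:
  P1 vs X: payoffs [3, 2, 3] → best response A/C (payoff 3)
  P1 vs Y: payoffs [3, 3, 2] → best response A/B (payoff 3)
  P1 vs Z: payoffs [3, 2, 2] → best response A (payoff 3)
  P2 vs A: payoffs [4, 3, 0] → best response X (payoff 4)
  P2 vs B: payoffs [1, 4, 4] → best response Y/Z (payoff 4)
  P2 vs C: payoffs [0, 3, 2] → best response Y (payoff 3)
Mutual best responses: (A,X), (B,Y) → Nash equilibria.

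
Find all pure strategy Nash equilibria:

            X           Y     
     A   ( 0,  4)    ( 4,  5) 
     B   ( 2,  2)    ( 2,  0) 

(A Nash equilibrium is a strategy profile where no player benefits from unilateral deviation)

Nash equilibrium: (A, Y), (B, X)

Work:
Best responses:
  P1 vs X: payoffs [0, 2] → best response B (payoff 2)
  P1 vs Y: payoffs [4, 2] → best response A (payoff 4)
  P2 vs A: payoffs [4, 5] → best response Y (payoff 5)
  P2 vs B: payoffs [2, 0] → best response X (payoff 2)
Mutual best responses: (A,Y), (B,X) → Nash equilibria.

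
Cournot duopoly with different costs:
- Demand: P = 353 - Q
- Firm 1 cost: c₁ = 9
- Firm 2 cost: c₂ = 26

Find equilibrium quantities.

q₁* = 120.33, q₂* = 103.33

Work:
Reaction: q₁ = (353 - 9 - q₂)/2
Reaction: q₂ = (353 - 26 - q₁)/2
Solve simultaneously:
q₁* = (353 - 2×9 + 26)/3 = 120.33
q₂* = (353 - 2×26 + 9)/3 = 103.33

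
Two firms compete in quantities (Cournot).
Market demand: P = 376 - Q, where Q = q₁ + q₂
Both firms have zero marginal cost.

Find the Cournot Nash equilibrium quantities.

q₁* = q₂* = 125.33; P* = 125.33

Work:
Profit: π_i = P·q_i = (a - q_i - q_j)·q_i
FOC: ∂π_i/∂q_i = a - 2q_i - q_j = 0
Reaction function: q_i = (376 - q_j)/2
Symmetry: q* = 376/3 = 125.33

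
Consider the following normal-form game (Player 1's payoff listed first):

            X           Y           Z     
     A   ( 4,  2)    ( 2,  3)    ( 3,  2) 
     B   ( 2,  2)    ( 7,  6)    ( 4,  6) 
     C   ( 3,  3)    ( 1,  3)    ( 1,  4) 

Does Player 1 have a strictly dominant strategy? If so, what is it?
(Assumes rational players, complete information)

No strictly dominant strategy exists for Player 1

Work:
A strategy strictly dominates another if it gives a strictly higher payoff against every opponent action. Compare each pair of P1's strategies column-by-column:
  A vs B: [4 vs 2, 2 vs 7, 3 vs 4] → A does not strictly dominate B (column Y: 2 ≤ 7)
  A vs C: [4 vs 3, 2 vs 1, 3 vs 1] → A strictly dominates C
  B vs A: [2 vs 4, 7 vs 2, 4 vs 3] → B does not strictly dominate A (column X: 2 ≤ 4)
  B vs C: [2 vs 3, 7 vs 1, 4 vs 1] → B does not strictly dominate C (column X: 2 ≤ 3)
  C vs A: [3 vs 4, 1 vs 2, 1 vs 3] → C does not strictly dominate A (column X: 3 ≤ 4)
  C vs B: [3 vs 2, 1 vs 7, 1 vs 4] → C does not strictly dominate B (column Y: 1 ≤ 7)
No single strategy strictly dominates all others → no strictly dominant strategy.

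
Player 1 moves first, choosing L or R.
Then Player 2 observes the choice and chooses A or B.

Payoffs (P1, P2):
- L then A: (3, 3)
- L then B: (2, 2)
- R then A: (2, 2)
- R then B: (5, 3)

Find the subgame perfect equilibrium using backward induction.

P1 plays R, P2 plays A after L and B after R; Payoff (5, 3)

Work:
Backward induction:
After L: P2 chooses A → P1 gets 3
After R: P2 chooses B → P1 gets 5
P1 chooses R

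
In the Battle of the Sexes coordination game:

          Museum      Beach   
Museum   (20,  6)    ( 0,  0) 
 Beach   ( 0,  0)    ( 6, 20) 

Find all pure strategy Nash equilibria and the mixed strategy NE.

Pure NE: (Museum, Museum) and (Beach, Beach); Mixed NE: p = 0.7692, q = 0.2308

Work:
Check pure NE:
(Museum, Museum): (20, 6) - no unilateral deviation beneficial
(Beach, Beach): (6, 20) - no unilateral deviation beneficial
Mixed NE: P1 plays Museum with p = 0.7692, P2 plays Museum with q = 0.2308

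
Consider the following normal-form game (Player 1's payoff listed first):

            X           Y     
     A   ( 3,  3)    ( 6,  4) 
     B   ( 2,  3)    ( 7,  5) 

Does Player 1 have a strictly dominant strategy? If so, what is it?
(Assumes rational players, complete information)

No strictly dominant strategy exists for Player 1

Work:
A strategy strictly dominates another if it gives a strictly higher payoff against every opponent action. Compare each pair of P1's strategies column-by-column:
  A vs B: [3 vs 2, 6 vs 7] → A does not strictly dominate B (column Y: 6 ≤ 7)
  B vs A: [2 vs 3, 7 vs 6] → B does not strictly dominate A (column X: 2 ≤ 3)
No single strategy strictly dominates all others → no strictly dominant strategy.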